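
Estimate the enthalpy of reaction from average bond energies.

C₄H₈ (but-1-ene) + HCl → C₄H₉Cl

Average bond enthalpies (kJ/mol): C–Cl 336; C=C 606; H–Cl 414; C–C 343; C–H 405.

Bonds broken (reactants):
  C–C: 2 × 343 = 686
  C–H: 8 × 405 = 3240
  C=C: 1 × 606 = 606
  H–Cl: 1 × 414 = 414
  Σ(broken) = 4946 kJ
Bonds formed (products):
  C–C: 3 × 343 = 1029
  C–Cl: 1 × 336 = 336
  C–H: 9 × 405 = 3645
  Σ(formed) = 5010 kJ
ΔH = Σ(broken) − Σ(formed) = 4946 − 5010 = −64 kJ

ΔH ≈ −64 kJ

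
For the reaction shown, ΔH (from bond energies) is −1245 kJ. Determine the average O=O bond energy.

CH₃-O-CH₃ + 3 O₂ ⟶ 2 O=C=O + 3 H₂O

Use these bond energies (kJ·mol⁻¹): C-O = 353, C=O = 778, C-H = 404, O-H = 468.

Let D be the O=O bond energy.
Σ(broken) = 6×404 + 2×353 + 3×D = 3130 + 3D
Σ(formed) = 4×778 + 6×468 = 5920
ΔH = Σ(broken) − Σ(formed) = (3130 + 3D) − (5920) = −2790 + 3D
Setting this equal to −1245 kJ gives 3D = 1545, so D = 515 kJ/mol.

D(O=O) ≈ 515 kJ/mol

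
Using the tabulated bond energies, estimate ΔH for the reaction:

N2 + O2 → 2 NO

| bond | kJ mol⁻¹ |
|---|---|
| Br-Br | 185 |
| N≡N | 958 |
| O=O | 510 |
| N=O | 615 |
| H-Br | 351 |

Bonds broken (reactants):
  N≡N: 1 × 958 = 958
  O=O: 1 × 510 = 510
  Σ(broken) = 1468 kJ
Bonds formed (products):
  N=O: 2 × 615 = 1230
  Σ(formed) = 1230 kJ
ΔH = Σ(broken) − Σ(formed) = 1468 − 1230 = +238 kJ

ΔH ≈ +238 kJ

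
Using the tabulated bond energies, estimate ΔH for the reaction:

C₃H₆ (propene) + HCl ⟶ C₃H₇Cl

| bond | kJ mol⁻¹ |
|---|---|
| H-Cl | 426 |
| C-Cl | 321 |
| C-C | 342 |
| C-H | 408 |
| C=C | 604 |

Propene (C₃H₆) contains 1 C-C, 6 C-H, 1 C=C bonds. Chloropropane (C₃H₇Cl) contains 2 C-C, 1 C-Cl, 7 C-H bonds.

ΔH ≈ −41 kJ

Bonds broken (reactants):
  C-C: 1 × 342 = 342
  C-H: 6 × 408 = 2448
  C=C: 1 × 604 = 604
  H-Cl: 1 × 426 = 426
  Σ(broken) = 3820 kJ
Bonds formed (products):
  C-C: 2 × 342 = 684
  C-Cl: 1 × 321 = 321
  C-H: 7 × 408 = 2856
  Σ(formed) = 3861 kJ
ΔH = Σ(broken) − Σ(formed) = 3820 − 3861 = −41 kJ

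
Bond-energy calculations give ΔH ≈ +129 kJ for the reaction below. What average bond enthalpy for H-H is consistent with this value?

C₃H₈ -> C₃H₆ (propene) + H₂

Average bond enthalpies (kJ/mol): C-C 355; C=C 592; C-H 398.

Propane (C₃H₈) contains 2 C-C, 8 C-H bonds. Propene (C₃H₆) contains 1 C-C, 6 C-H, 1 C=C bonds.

D(H-H) ≈ 430 kJ/mol

Let D be the H-H bond energy.
Σ(broken) = 2×355 + 8×398 = 3894
Σ(formed) = 1×355 + 6×398 + 1×592 + 1×D = 3335 + D
ΔH = Σ(broken) − Σ(formed) = (3894) − (3335 + D) = +559 − D
Setting this equal to +129 kJ gives D = 430 kJ/mol.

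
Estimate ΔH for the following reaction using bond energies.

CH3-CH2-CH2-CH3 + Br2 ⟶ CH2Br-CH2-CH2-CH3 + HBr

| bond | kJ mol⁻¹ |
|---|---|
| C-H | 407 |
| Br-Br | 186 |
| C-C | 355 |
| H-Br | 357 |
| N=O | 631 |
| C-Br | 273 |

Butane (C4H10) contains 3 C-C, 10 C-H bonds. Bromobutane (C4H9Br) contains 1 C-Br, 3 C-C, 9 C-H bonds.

Bonds broken (reactants):
  Br-Br: 1 × 186 = 186
  C-C: 3 × 355 = 1065
  C-H: 10 × 407 = 4070
  Σ(broken) = 5321 kJ
Bonds formed (products):
  C-Br: 1 × 273 = 273
  C-C: 3 × 355 = 1065
  C-H: 9 × 407 = 3663
  H-Br: 1 × 357 = 357
  Σ(formed) = 5358 kJ
ΔH = Σ(broken) − Σ(formed) = 5321 − 5358 = −37 kJ

ΔH ≈ −37 kJ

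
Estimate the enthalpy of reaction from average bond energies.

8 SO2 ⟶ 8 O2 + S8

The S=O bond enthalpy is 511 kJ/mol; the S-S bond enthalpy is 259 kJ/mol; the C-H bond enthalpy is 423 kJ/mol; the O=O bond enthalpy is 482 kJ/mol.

ΔH ≈ +2248 kJ

Bonds broken (reactants):
  S=O: 16 × 511 = 8176
  Σ(broken) = 8176 kJ
Bonds formed (products):
  O=O: 8 × 482 = 3856
  S-S: 8 × 259 = 2072
  Σ(formed) = 5928 kJ
ΔH = Σ(broken) − Σ(formed) = 8176 − 5928 = +2248 kJ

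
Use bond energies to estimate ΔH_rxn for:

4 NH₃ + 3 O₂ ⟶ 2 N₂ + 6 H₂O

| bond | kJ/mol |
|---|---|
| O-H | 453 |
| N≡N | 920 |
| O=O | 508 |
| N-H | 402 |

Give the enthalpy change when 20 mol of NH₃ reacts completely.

ΔH = −4640 kJ

Bonds broken (reactants):
  N-H: 12 × 402 = 4824
  O=O: 3 × 508 = 1524
  Σ(broken) = 6348 kJ
Bonds formed (products):
  N≡N: 2 × 920 = 1840
  O-H: 12 × 453 = 5436
  Σ(formed) = 7276 kJ
ΔH = Σ(broken) − Σ(formed) = 6348 − 7276 = −928 kJ
For 5× the reaction as written: 5 × (−928) = −4640 kJ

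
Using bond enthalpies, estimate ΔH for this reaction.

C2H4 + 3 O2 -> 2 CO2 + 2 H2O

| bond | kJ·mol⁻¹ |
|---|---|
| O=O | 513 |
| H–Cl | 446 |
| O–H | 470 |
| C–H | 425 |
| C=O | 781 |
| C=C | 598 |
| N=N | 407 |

ΔH ≈ −1167 kJ

Bonds broken (reactants):
  C–H: 4 × 425 = 1700
  C=C: 1 × 598 = 598
  O=O: 3 × 513 = 1539
  Σ(broken) = 3837 kJ
Bonds formed (products):
  C=O: 4 × 781 = 3124
  O–H: 4 × 470 = 1880
  Σ(formed) = 5004 kJ
ΔH = Σ(broken) − Σ(formed) = 3837 − 5004 = −1167 kJ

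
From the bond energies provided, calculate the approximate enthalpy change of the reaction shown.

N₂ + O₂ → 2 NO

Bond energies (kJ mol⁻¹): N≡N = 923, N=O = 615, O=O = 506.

Bonds broken (reactants):
  N≡N: 1 × 923 = 923
  O=O: 1 × 506 = 506
  Σ(broken) = 1429 kJ
Bonds formed (products):
  N=O: 2 × 615 = 1230
  Σ(formed) = 1230 kJ
ΔH = Σ(broken) − Σ(formed) = 1429 − 1230 = +199 kJ

ΔH ≈ +199 kJ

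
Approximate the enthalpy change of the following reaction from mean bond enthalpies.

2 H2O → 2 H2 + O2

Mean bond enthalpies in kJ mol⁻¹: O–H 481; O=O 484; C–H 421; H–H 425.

Bonds broken (reactants):
  O–H: 4 × 481 = 1924
  Σ(broken) = 1924 kJ
Bonds formed (products):
  H–H: 2 × 425 = 850
  O=O: 1 × 484 = 484
  Σ(formed) = 1334 kJ
ΔH = Σ(broken) − Σ(formed) = 1924 − 1334 = +590 kJ

ΔH ≈ +590 kJ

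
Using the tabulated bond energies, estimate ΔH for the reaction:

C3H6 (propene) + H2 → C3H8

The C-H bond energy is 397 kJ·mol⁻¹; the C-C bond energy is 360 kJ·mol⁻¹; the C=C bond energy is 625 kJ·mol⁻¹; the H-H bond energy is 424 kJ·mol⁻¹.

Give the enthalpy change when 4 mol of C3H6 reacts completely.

Bonds broken (reactants):
  C-C: 1 × 360 = 360
  C-H: 6 × 397 = 2382
  C=C: 1 × 625 = 625
  H-H: 1 × 424 = 424
  Σ(broken) = 3791 kJ
Bonds formed (products):
  C-C: 2 × 360 = 720
  C-H: 8 × 397 = 3176
  Σ(formed) = 3896 kJ
ΔH = Σ(broken) − Σ(formed) = 3791 − 3896 = −105 kJ
For 4× the reaction as written: 4 × (−105) = −420 kJ

ΔH = −420 kJ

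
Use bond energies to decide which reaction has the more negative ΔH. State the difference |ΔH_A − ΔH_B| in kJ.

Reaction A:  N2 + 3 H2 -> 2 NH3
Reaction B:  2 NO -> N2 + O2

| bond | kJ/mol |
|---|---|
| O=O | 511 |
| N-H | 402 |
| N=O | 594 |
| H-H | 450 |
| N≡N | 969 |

Reaction B, by 199 kJ

Reaction A:
  Bonds broken (reactants):
    H-H: 3 × 450 = 1350
    N≡N: 1 × 969 = 969
    Σ(broken) = 2319 kJ
  Bonds formed (products):
    N-H: 6 × 402 = 2412
    Σ(formed) = 2412 kJ
  ΔH_A = 2319 − 2412 = −93 kJ
Reaction B:
  Bonds broken (reactants):
    N=O: 2 × 594 = 1188
    Σ(broken) = 1188 kJ
  Bonds formed (products):
    N≡N: 1 × 969 = 969
    O=O: 1 × 511 = 511
    Σ(formed) = 1480 kJ
  ΔH_B = 1188 − 1480 = −292 kJ
ΔH_A − ΔH_B = +199 kJ, so reaction B has the more negative ΔH; |ΔH_A − ΔH_B| = 199 kJ.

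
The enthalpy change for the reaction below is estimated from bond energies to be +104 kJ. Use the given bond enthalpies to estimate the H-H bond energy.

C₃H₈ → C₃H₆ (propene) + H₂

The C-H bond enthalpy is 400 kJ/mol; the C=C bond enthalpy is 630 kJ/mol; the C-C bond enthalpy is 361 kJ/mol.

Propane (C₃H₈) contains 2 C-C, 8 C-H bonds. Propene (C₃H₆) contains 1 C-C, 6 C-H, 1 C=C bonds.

D(H-H) ≈ 427 kJ/mol

Let D be the H-H bond energy.
Σ(broken) = 2×361 + 8×400 = 3922
Σ(formed) = 1×361 + 6×400 + 1×630 + 1×D = 3391 + D
ΔH = Σ(broken) − Σ(formed) = (3922) − (3391 + D) = +531 − D
Setting this equal to +104 kJ gives D = 427 kJ/mol.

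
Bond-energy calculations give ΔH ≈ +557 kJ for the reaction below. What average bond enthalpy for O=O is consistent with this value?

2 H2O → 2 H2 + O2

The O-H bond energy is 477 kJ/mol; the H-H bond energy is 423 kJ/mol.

Let D be the O=O bond energy.
Σ(broken) = 4×477 = 1908
Σ(formed) = 2×423 + 1×D = 846 + D
ΔH = Σ(broken) − Σ(formed) = (1908) − (846 + D) = +1062 − D
Setting this equal to +557 kJ gives D = 505 kJ/mol.

D(O=O) ≈ 505 kJ/mol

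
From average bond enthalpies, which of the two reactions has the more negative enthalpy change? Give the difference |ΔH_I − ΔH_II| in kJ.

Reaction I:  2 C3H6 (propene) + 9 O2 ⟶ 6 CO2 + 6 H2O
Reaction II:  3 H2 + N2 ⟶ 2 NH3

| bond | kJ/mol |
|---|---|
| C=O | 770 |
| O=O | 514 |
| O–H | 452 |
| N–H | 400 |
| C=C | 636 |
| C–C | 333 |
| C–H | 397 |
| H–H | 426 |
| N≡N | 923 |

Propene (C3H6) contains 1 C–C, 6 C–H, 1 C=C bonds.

Reaction I:
  Bonds broken (reactants):
    C–C: 2 × 333 = 666
    C–H: 12 × 397 = 4764
    C=C: 2 × 636 = 1272
    O=O: 9 × 514 = 4626
    Σ(broken) = 11328 kJ
  Bonds formed (products):
    C=O: 12 × 770 = 9240
    O–H: 12 × 452 = 5424
    Σ(formed) = 14664 kJ
  ΔH_I = 11328 − 14664 = −3336 kJ
Reaction II:
  Bonds broken (reactants):
    H–H: 3 × 426 = 1278
    N≡N: 1 × 923 = 923
    Σ(broken) = 2201 kJ
  Bonds formed (products):
    N–H: 6 × 400 = 2400
    Σ(formed) = 2400 kJ
  ΔH_II = 2201 − 2400 = −199 kJ
ΔH_I − ΔH_II = −3137 kJ, so reaction I has the more negative ΔH; |ΔH_I − ΔH_II| = 3137 kJ.

Reaction I, by 3137 kJ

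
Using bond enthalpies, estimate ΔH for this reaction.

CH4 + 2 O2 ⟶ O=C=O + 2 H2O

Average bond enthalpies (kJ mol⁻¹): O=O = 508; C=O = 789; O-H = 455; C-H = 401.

Bonds broken (reactants):
  C-H: 4 × 401 = 1604
  O=O: 2 × 508 = 1016
  Σ(broken) = 2620 kJ
Bonds formed (products):
  C=O: 2 × 789 = 1578
  O-H: 4 × 455 = 1820
  Σ(formed) = 3398 kJ
ΔH = Σ(broken) − Σ(formed) = 2620 − 3398 = −778 kJ

ΔH ≈ −778 kJ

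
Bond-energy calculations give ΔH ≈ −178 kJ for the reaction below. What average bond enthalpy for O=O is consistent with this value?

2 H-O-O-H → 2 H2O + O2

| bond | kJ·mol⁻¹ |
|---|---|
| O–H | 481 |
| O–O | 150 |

Let D be the O=O bond energy.
Σ(broken) = 4×481 + 2×150 = 2224
Σ(formed) = 4×481 + 1×D = 1924 + D
ΔH = Σ(broken) − Σ(formed) = (2224) − (1924 + D) = +300 − D
Setting this equal to −178 kJ gives D = 478 kJ/mol.

D(O=O) ≈ 478 kJ/mol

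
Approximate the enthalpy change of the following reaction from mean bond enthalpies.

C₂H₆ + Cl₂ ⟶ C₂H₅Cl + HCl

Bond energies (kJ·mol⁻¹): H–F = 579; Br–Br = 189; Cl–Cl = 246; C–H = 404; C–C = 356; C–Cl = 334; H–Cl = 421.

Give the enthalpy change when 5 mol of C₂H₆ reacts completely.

ΔH = −525 kJ

Bonds broken (reactants):
  C–C: 1 × 356 = 356
  C–H: 6 × 404 = 2424
  Cl–Cl: 1 × 246 = 246
  Σ(broken) = 3026 kJ
Bonds formed (products):
  C–C: 1 × 356 = 356
  C–Cl: 1 × 334 = 334
  C–H: 5 × 404 = 2020
  H–Cl: 1 × 421 = 421
  Σ(formed) = 3131 kJ
ΔH = Σ(broken) − Σ(formed) = 3026 − 3131 = −105 kJ
For 5× the reaction as written: 5 × (−105) = −525 kJ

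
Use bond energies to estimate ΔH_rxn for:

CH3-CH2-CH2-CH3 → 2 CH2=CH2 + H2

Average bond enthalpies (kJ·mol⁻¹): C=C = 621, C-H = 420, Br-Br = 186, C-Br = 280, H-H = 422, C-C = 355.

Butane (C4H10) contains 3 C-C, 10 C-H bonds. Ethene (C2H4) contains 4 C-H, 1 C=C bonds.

ΔH ≈ +241 kJ

Bonds broken (reactants):
  C-C: 3 × 355 = 1065
  C-H: 10 × 420 = 4200
  Σ(broken) = 5265 kJ
Bonds formed (products):
  C-H: 8 × 420 = 3360
  C=C: 2 × 621 = 1242
  H-H: 1 × 422 = 422
  Σ(formed) = 5024 kJ
ΔH = Σ(broken) − Σ(formed) = 5265 − 5024 = +241 kJ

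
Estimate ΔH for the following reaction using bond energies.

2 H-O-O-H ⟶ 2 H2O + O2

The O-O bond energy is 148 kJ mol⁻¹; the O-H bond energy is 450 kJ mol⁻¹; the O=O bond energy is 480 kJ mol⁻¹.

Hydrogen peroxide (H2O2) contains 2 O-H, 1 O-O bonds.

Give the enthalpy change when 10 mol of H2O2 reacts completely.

Bonds broken (reactants):
  O-H: 4 × 450 = 1800
  O-O: 2 × 148 = 296
  Σ(broken) = 2096 kJ
Bonds formed (products):
  O-H: 4 × 450 = 1800
  O=O: 1 × 480 = 480
  Σ(formed) = 2280 kJ
ΔH = Σ(broken) − Σ(formed) = 2096 − 2280 = −184 kJ
For 5× the reaction as written: 5 × (−184) = −920 kJ

ΔH = −920 kJ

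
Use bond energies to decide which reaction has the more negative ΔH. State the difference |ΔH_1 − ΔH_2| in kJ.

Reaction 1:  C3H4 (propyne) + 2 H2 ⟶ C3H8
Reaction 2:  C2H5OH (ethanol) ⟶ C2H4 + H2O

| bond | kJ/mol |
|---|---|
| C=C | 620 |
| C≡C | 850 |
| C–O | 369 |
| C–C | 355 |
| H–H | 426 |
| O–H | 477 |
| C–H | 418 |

Reaction 1, by 370 kJ

Reaction 1:
  Bonds broken (reactants):
    C≡C: 1 × 850 = 850
    C–C: 1 × 355 = 355
    C–H: 4 × 418 = 1672
    H–H: 2 × 426 = 852
    Σ(broken) = 3729 kJ
  Bonds formed (products):
    C–C: 2 × 355 = 710
    C–H: 8 × 418 = 3344
    Σ(formed) = 4054 kJ
  ΔH_1 = 3729 − 4054 = −325 kJ
Reaction 2:
  Bonds broken (reactants):
    C–C: 1 × 355 = 355
    C–H: 5 × 418 = 2090
    C–O: 1 × 369 = 369
    O–H: 1 × 477 = 477
    Σ(broken) = 3291 kJ
  Bonds formed (products):
    C–H: 4 × 418 = 1672
    C=C: 1 × 620 = 620
    O–H: 2 × 477 = 954
    Σ(formed) = 3246 kJ
  ΔH_2 = 3291 − 3246 = +45 kJ
ΔH_1 − ΔH_2 = −370 kJ, so reaction 1 has the more negative ΔH; |ΔH_1 − ΔH_2| = 370 kJ.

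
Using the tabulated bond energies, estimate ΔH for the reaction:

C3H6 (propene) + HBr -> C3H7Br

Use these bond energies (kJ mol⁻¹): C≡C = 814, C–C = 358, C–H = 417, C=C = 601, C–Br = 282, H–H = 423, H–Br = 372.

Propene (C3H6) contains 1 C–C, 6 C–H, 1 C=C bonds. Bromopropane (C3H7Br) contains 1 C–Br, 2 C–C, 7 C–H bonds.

ΔH ≈ −84 kJ

Bonds broken (reactants):
  C–C: 1 × 358 = 358
  C–H: 6 × 417 = 2502
  C=C: 1 × 601 = 601
  H–Br: 1 × 372 = 372
  Σ(broken) = 3833 kJ
Bonds formed (products):
  C–Br: 1 × 282 = 282
  C–C: 2 × 358 = 716
  C–H: 7 × 417 = 2919
  Σ(formed) = 3917 kJ
ΔH = Σ(broken) − Σ(formed) = 3833 − 3917 = −84 kJ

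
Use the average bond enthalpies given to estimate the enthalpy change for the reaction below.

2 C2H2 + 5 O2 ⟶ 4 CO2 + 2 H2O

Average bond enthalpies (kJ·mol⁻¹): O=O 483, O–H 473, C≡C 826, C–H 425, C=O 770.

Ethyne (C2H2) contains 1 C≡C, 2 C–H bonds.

ΔH ≈ −2285 kJ

Bonds broken (reactants):
  C≡C: 2 × 826 = 1652
  C–H: 4 × 425 = 1700
  O=O: 5 × 483 = 2415
  Σ(broken) = 5767 kJ
Bonds formed (products):
  C=O: 8 × 770 = 6160
  O–H: 4 × 473 = 1892
  Σ(formed) = 8052 kJ
ΔH = Σ(broken) − Σ(formed) = 5767 − 8052 = −2285 kJ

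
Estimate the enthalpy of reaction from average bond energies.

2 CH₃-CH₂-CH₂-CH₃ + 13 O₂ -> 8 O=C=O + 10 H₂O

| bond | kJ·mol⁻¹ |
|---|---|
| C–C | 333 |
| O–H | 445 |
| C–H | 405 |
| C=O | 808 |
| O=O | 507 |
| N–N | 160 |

Bonds broken (reactants):
  C–C: 6 × 333 = 1998
  C–H: 20 × 405 = 8100
  O=O: 13 × 507 = 6591
  Σ(broken) = 16689 kJ
Bonds formed (products):
  C=O: 16 × 808 = 12928
  O–H: 20 × 445 = 8900
  Σ(formed) = 21828 kJ
ΔH = Σ(broken) − Σ(formed) = 16689 − 21828 = −5139 kJ

ΔH ≈ −5139 kJ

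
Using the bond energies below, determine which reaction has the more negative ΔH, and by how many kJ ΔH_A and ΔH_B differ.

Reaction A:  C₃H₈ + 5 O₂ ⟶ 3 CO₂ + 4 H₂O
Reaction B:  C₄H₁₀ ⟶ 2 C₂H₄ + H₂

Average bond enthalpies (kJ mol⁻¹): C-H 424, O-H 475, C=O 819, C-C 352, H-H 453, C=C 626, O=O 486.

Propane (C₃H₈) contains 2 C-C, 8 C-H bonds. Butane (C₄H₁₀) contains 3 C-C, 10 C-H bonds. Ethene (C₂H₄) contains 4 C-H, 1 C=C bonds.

Reaction A, by 2387 kJ

Reaction A:
  Bonds broken (reactants):
    C-C: 2 × 352 = 704
    C-H: 8 × 424 = 3392
    O=O: 5 × 486 = 2430
    Σ(broken) = 6526 kJ
  Bonds formed (products):
    C=O: 6 × 819 = 4914
    O-H: 8 × 475 = 3800
    Σ(formed) = 8714 kJ
  ΔH_A = 6526 − 8714 = −2188 kJ
Reaction B:
  Bonds broken (reactants):
    C-C: 3 × 352 = 1056
    C-H: 10 × 424 = 4240
    Σ(broken) = 5296 kJ
  Bonds formed (products):
    C-H: 8 × 424 = 3392
    C=C: 2 × 626 = 1252
    H-H: 1 × 453 = 453
    Σ(formed) = 5097 kJ
  ΔH_B = 5296 − 5097 = +199 kJ
ΔH_A − ΔH_B = −2387 kJ, so reaction A has the more negative ΔH; |ΔH_A − ΔH_B| = 2387 kJ.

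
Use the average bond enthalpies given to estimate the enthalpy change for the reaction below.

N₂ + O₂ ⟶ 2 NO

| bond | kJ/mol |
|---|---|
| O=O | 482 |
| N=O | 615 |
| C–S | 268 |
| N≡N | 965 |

ΔH ≈ +217 kJ

Bonds broken (reactants):
  N≡N: 1 × 965 = 965
  O=O: 1 × 482 = 482
  Σ(broken) = 1447 kJ
Bonds formed (products):
  N=O: 2 × 615 = 1230
  Σ(formed) = 1230 kJ
ΔH = Σ(broken) − Σ(formed) = 1447 − 1230 = +217 kJ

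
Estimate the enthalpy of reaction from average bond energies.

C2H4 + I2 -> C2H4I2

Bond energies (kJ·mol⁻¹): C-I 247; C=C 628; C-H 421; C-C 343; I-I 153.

ΔH ≈ −56 kJ

Bonds broken (reactants):
  C-H: 4 × 421 = 1684
  C=C: 1 × 628 = 628
  I-I: 1 × 153 = 153
  Σ(broken) = 2465 kJ
Bonds formed (products):
  C-C: 1 × 343 = 343
  C-H: 4 × 421 = 1684
  C-I: 2 × 247 = 494
  Σ(formed) = 2521 kJ
ΔH = Σ(broken) − Σ(formed) = 2465 − 2521 = −56 kJ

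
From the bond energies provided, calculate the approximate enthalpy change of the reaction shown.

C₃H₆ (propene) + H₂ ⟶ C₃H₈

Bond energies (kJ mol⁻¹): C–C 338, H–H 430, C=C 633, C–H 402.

Bonds broken (reactants):
  C–C: 1 × 338 = 338
  C–H: 6 × 402 = 2412
  C=C: 1 × 633 = 633
  H–H: 1 × 430 = 430
  Σ(broken) = 3813 kJ
Bonds formed (products):
  C–C: 2 × 338 = 676
  C–H: 8 × 402 = 3216
  Σ(formed) = 3892 kJ
ΔH = Σ(broken) − Σ(formed) = 3813 − 3892 = −79 kJ

ΔH ≈ −79 kJ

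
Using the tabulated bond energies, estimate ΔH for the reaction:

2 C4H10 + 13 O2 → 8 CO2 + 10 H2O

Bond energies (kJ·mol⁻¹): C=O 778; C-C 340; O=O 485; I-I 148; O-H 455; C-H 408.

ΔH ≈ −5043 kJ

Bonds broken (reactants):
  C-C: 6 × 340 = 2040
  C-H: 20 × 408 = 8160
  O=O: 13 × 485 = 6305
  Σ(broken) = 16505 kJ
Bonds formed (products):
  C=O: 16 × 778 = 12448
  O-H: 20 × 455 = 9100
  Σ(formed) = 21548 kJ
ΔH = Σ(broken) − Σ(formed) = 16505 − 21548 = −5043 kJ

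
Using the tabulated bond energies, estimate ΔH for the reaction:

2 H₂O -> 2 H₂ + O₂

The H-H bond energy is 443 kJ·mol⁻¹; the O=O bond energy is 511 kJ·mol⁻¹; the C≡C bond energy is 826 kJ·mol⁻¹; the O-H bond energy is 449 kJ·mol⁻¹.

ΔH ≈ +399 kJ

Bonds broken (reactants):
  O-H: 4 × 449 = 1796
  Σ(broken) = 1796 kJ
Bonds formed (products):
  H-H: 2 × 443 = 886
  O=O: 1 × 511 = 511
  Σ(formed) = 1397 kJ
ΔH = Σ(broken) − Σ(formed) = 1796 − 1397 = +399 kJ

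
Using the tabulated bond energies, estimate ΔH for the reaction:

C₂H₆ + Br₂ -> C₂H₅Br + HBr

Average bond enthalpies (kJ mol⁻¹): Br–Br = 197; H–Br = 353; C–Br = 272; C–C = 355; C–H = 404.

ΔH ≈ −24 kJ

Bonds broken (reactants):
  Br–Br: 1 × 197 = 197
  C–C: 1 × 355 = 355
  C–H: 6 × 404 = 2424
  Σ(broken) = 2976 kJ
Bonds formed (products):
  C–Br: 1 × 272 = 272
  C–C: 1 × 355 = 355
  C–H: 5 × 404 = 2020
  H–Br: 1 × 353 = 353
  Σ(formed) = 3000 kJ
ΔH = Σ(broken) − Σ(formed) = 2976 − 3000 = −24 kJ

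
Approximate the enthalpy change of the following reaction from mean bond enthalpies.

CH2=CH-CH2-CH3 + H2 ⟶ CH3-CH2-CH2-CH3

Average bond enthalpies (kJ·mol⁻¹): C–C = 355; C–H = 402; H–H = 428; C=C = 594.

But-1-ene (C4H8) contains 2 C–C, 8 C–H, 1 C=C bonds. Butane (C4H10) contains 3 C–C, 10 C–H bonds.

ΔH ≈ −137 kJ

Bonds broken (reactants):
  C–C: 2 × 355 = 710
  C–H: 8 × 402 = 3216
  C=C: 1 × 594 = 594
  H–H: 1 × 428 = 428
  Σ(broken) = 4948 kJ
Bonds formed (products):
  C–C: 3 × 355 = 1065
  C–H: 10 × 402 = 4020
  Σ(formed) = 5085 kJ
ΔH = Σ(broken) − Σ(formed) = 4948 − 5085 = −137 kJ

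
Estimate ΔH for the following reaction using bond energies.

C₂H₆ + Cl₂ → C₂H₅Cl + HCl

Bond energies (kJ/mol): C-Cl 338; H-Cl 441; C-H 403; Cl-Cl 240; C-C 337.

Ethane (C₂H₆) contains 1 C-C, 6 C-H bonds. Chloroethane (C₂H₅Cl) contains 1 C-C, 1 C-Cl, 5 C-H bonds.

Bonds broken (reactants):
  C-C: 1 × 337 = 337
  C-H: 6 × 403 = 2418
  Cl-Cl: 1 × 240 = 240
  Σ(broken) = 2995 kJ
Bonds formed (products):
  C-C: 1 × 337 = 337
  C-Cl: 1 × 338 = 338
  C-H: 5 × 403 = 2015
  H-Cl: 1 × 441 = 441
  Σ(formed) = 3131 kJ
ΔH = Σ(broken) − Σ(formed) = 2995 − 3131 = −136 kJ

ΔH ≈ −136 kJ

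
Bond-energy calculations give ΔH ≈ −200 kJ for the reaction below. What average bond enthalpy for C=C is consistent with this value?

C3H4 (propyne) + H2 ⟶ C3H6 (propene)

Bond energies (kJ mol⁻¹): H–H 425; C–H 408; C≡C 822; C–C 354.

Let D be the C=C bond energy.
Σ(broken) = 1×822 + 1×354 + 4×408 + 1×425 = 3233
Σ(formed) = 1×354 + 6×408 + 1×D = 2802 + D
ΔH = Σ(broken) − Σ(formed) = (3233) − (2802 + D) = +431 − D
Setting this equal to −200 kJ gives D = 631 kJ/mol.

D(C=C) ≈ 631 kJ/mol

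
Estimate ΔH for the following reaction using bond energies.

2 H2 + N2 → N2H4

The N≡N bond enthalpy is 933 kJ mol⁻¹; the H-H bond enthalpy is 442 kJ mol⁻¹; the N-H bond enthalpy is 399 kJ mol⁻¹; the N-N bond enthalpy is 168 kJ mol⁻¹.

Bonds broken (reactants):
  H-H: 2 × 442 = 884
  N≡N: 1 × 933 = 933
  Σ(broken) = 1817 kJ
Bonds formed (products):
  N-H: 4 × 399 = 1596
  N-N: 1 × 168 = 168
  Σ(formed) = 1764 kJ
ΔH = Σ(broken) − Σ(formed) = 1817 − 1764 = +53 kJ

ΔH ≈ +53 kJ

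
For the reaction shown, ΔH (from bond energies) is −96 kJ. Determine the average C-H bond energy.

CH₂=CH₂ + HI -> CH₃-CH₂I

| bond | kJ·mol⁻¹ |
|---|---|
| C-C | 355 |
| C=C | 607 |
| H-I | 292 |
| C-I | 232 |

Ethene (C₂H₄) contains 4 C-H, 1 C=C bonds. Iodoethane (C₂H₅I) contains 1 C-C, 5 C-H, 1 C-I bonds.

D(C-H) ≈ 408 kJ/mol

Let D be the C-H bond energy.
Σ(broken) = 4×D + 1×607 + 1×292 = 899 + 4D
Σ(formed) = 1×355 + 5×D + 1×232 = 587 + 5D
ΔH = Σ(broken) − Σ(formed) = (899 + 4D) − (587 + 5D) = +312 − D
Setting this equal to −96 kJ gives D = 408 kJ/mol.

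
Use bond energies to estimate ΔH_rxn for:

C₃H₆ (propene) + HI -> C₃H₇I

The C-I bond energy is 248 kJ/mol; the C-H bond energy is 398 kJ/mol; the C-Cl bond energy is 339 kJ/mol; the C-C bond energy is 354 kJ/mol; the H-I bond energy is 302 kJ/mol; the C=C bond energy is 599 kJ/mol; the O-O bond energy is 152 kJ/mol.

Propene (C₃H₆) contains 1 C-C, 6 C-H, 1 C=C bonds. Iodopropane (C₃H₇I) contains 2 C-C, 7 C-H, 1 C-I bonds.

Bonds broken (reactants):
  C-C: 1 × 354 = 354
  C-H: 6 × 398 = 2388
  C=C: 1 × 599 = 599
  H-I: 1 × 302 = 302
  Σ(broken) = 3643 kJ
Bonds formed (products):
  C-C: 2 × 354 = 708
  C-H: 7 × 398 = 2786
  C-I: 1 × 248 = 248
  Σ(formed) = 3742 kJ
ΔH = Σ(broken) − Σ(formed) = 3643 − 3742 = −99 kJ

ΔH ≈ −99 kJ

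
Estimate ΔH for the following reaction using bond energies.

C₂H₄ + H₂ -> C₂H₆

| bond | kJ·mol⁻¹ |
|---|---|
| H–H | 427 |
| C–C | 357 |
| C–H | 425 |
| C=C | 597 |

Bonds broken (reactants):
  C–H: 4 × 425 = 1700
  C=C: 1 × 597 = 597
  H–H: 1 × 427 = 427
  Σ(broken) = 2724 kJ
Bonds formed (products):
  C–C: 1 × 357 = 357
  C–H: 6 × 425 = 2550
  Σ(formed) = 2907 kJ
ΔH = Σ(broken) − Σ(formed) = 2724 − 2907 = −183 kJ

ΔH ≈ −183 kJ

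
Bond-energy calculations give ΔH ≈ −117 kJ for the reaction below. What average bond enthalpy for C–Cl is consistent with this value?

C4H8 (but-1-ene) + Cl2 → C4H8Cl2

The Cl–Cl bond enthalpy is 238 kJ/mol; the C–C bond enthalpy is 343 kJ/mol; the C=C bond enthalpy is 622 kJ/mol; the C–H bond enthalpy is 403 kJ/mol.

D(C–Cl) ≈ 317 kJ/mol

Let D be the C–Cl bond energy.
Σ(broken) = 2×343 + 8×403 + 1×622 + 1×238 = 4770
Σ(formed) = 3×343 + 2×D + 8×403 = 4253 + 2D
ΔH = Σ(broken) − Σ(formed) = (4770) − (4253 + 2D) = +517 − 2D
Setting this equal to −117 kJ gives 2D = 634, so D = 317 kJ/mol.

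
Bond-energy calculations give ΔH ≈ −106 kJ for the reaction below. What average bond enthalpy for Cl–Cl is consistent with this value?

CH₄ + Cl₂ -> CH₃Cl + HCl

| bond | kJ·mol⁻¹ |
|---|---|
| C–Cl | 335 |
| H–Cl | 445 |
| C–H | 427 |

Let D be the Cl–Cl bond energy.
Σ(broken) = 4×427 + 1×D = 1708 + D
Σ(formed) = 1×335 + 3×427 + 1×445 = 2061
ΔH = Σ(broken) − Σ(formed) = (1708 + D) − (2061) = −353 + D
Setting this equal to −106 kJ gives D = 247 kJ/mol.

D(Cl–Cl) ≈ 247 kJ/mol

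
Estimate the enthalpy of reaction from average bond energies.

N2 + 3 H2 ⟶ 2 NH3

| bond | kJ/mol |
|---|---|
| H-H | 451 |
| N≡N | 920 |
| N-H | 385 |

Bonds broken (reactants):
  H-H: 3 × 451 = 1353
  N≡N: 1 × 920 = 920
  Σ(broken) = 2273 kJ
Bonds formed (products):
  N-H: 6 × 385 = 2310
  Σ(formed) = 2310 kJ
ΔH = Σ(broken) − Σ(formed) = 2273 − 2310 = −37 kJ

ΔH ≈ −37 kJ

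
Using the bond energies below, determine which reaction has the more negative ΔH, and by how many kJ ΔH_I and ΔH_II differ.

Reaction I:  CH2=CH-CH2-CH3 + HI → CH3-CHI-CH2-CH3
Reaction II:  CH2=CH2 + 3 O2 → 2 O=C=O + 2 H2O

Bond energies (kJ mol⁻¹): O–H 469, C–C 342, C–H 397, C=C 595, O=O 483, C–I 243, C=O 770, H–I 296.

Reaction II, by 1233 kJ

Reaction I:
  Bonds broken (reactants):
    C–C: 2 × 342 = 684
    C–H: 8 × 397 = 3176
    C=C: 1 × 595 = 595
    H–I: 1 × 296 = 296
    Σ(broken) = 4751 kJ
  Bonds formed (products):
    C–C: 3 × 342 = 1026
    C–H: 9 × 397 = 3573
    C–I: 1 × 243 = 243
    Σ(formed) = 4842 kJ
  ΔH_I = 4751 − 4842 = −91 kJ
Reaction II:
  Bonds broken (reactants):
    C–H: 4 × 397 = 1588
    C=C: 1 × 595 = 595
    O=O: 3 × 483 = 1449
    Σ(broken) = 3632 kJ
  Bonds formed (products):
    C=O: 4 × 770 = 3080
    O–H: 4 × 469 = 1876
    Σ(formed) = 4956 kJ
  ΔH_II = 3632 − 4956 = −1324 kJ
ΔH_I − ΔH_II = +1233 kJ, so reaction II has the more negative ΔH; |ΔH_I − ΔH_II| = 1233 kJ.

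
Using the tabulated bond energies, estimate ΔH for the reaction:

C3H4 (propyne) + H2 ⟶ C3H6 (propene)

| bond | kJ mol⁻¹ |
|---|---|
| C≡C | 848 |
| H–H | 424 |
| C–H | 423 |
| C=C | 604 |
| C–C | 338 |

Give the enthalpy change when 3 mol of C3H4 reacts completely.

ΔH = −534 kJ

Bonds broken (reactants):
  C≡C: 1 × 848 = 848
  C–C: 1 × 338 = 338
  C–H: 4 × 423 = 1692
  H–H: 1 × 424 = 424
  Σ(broken) = 3302 kJ
Bonds formed (products):
  C–C: 1 × 338 = 338
  C–H: 6 × 423 = 2538
  C=C: 1 × 604 = 604
  Σ(formed) = 3480 kJ
ΔH = Σ(broken) − Σ(formed) = 3302 − 3480 = −178 kJ
For 3× the reaction as written: 3 × (−178) = −534 kJ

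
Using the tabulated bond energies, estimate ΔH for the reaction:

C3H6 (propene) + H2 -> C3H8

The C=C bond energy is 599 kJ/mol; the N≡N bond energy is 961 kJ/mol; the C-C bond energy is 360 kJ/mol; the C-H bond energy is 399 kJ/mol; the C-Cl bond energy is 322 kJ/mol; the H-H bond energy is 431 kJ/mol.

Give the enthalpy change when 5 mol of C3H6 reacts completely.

ΔH = −640 kJ

Bonds broken (reactants):
  C-C: 1 × 360 = 360
  C-H: 6 × 399 = 2394
  C=C: 1 × 599 = 599
  H-H: 1 × 431 = 431
  Σ(broken) = 3784 kJ
Bonds formed (products):
  C-C: 2 × 360 = 720
  C-H: 8 × 399 = 3192
  Σ(formed) = 3912 kJ
ΔH = Σ(broken) − Σ(formed) = 3784 − 3912 = −128 kJ
For 5× the reaction as written: 5 × (−128) = −640 kJ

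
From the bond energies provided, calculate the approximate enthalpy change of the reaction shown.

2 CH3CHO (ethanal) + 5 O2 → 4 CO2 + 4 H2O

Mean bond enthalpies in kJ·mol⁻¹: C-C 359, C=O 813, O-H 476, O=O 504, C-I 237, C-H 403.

ΔH ≈ −2224 kJ

Bonds broken (reactants):
  C-C: 2 × 359 = 718
  C-H: 8 × 403 = 3224
  C=O: 2 × 813 = 1626
  O=O: 5 × 504 = 2520
  Σ(broken) = 8088 kJ
Bonds formed (products):
  C=O: 8 × 813 = 6504
  O-H: 8 × 476 = 3808
  Σ(formed) = 10312 kJ
ΔH = Σ(broken) − Σ(formed) = 8088 − 10312 = −2224 kJ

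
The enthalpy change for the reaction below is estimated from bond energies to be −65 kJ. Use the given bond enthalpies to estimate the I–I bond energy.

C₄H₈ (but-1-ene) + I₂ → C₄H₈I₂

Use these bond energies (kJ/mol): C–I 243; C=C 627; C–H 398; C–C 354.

Let D be the I–I bond energy.
Σ(broken) = 2×354 + 8×398 + 1×627 + 1×D = 4519 + D
Σ(formed) = 3×354 + 8×398 + 2×243 = 4732
ΔH = Σ(broken) − Σ(formed) = (4519 + D) − (4732) = −213 + D
Setting this equal to −65 kJ gives D = 148 kJ/mol.

D(I–I) ≈ 148 kJ/mol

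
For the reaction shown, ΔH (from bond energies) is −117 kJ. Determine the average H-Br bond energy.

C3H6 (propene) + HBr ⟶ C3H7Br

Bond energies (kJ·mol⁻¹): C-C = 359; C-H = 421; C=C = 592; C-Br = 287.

Let D be the H-Br bond energy.
Σ(broken) = 1×359 + 6×421 + 1×592 + 1×D = 3477 + D
Σ(formed) = 1×287 + 2×359 + 7×421 = 3952
ΔH = Σ(broken) − Σ(formed) = (3477 + D) − (3952) = −475 + D
Setting this equal to −117 kJ gives D = 358 kJ/mol.

D(H-Br) ≈ 358 kJ/mol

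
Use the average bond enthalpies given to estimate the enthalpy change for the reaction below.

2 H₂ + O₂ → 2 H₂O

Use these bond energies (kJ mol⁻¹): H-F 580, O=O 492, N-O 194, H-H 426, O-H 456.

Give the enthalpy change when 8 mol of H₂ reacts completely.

ΔH = −1920 kJ

Bonds broken (reactants):
  H-H: 2 × 426 = 852
  O=O: 1 × 492 = 492
  Σ(broken) = 1344 kJ
Bonds formed (products):
  O-H: 4 × 456 = 1824
  Σ(formed) = 1824 kJ
ΔH = Σ(broken) − Σ(formed) = 1344 − 1824 = −480 kJ
For 4× the reaction as written: 4 × (−480) = −1920 kJ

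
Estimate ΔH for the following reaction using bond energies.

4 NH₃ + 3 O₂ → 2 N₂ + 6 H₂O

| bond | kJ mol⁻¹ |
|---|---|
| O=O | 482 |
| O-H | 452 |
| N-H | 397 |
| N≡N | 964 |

ΔH ≈ −1142 kJ

Bonds broken (reactants):
  N-H: 12 × 397 = 4764
  O=O: 3 × 482 = 1446
  Σ(broken) = 6210 kJ
Bonds formed (products):
  N≡N: 2 × 964 = 1928
  O-H: 12 × 452 = 5424
  Σ(formed) = 7352 kJ
ΔH = Σ(broken) − Σ(formed) = 6210 − 7352 = −1142 kJ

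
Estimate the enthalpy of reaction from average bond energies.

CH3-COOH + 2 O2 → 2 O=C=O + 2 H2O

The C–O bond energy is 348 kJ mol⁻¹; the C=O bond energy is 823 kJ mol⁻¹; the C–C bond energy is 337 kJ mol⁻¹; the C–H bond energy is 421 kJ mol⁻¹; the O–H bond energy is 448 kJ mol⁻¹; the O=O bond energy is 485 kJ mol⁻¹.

ΔH ≈ −895 kJ

Bonds broken (reactants):
  C–C: 1 × 337 = 337
  C–H: 3 × 421 = 1263
  C–O: 1 × 348 = 348
  C=O: 1 × 823 = 823
  O–H: 1 × 448 = 448
  O=O: 2 × 485 = 970
  Σ(broken) = 4189 kJ
Bonds formed (products):
  C=O: 4 × 823 = 3292
  O–H: 4 × 448 = 1792
  Σ(formed) = 5084 kJ
ΔH = Σ(broken) − Σ(formed) = 4189 − 5084 = −895 kJ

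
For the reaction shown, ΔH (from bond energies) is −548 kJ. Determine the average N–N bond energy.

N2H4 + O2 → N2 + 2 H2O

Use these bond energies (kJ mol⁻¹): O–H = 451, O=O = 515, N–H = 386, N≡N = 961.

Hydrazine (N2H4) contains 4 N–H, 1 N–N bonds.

D(N–N) ≈ 158 kJ/mol

Let D be the N–N bond energy.
Σ(broken) = 4×386 + 1×D + 1×515 = 2059 + D
Σ(formed) = 1×961 + 4×451 = 2765
ΔH = Σ(broken) − Σ(formed) = (2059 + D) − (2765) = −706 + D
Setting this equal to −548 kJ gives D = 158 kJ/mol.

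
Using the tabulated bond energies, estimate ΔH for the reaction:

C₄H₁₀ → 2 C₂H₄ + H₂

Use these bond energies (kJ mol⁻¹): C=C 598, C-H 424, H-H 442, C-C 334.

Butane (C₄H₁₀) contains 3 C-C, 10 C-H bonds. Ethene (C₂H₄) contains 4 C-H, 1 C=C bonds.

Bonds broken (reactants):
  C-C: 3 × 334 = 1002
  C-H: 10 × 424 = 4240
  Σ(broken) = 5242 kJ
Bonds formed (products):
  C-H: 8 × 424 = 3392
  C=C: 2 × 598 = 1196
  H-H: 1 × 442 = 442
  Σ(formed) = 5030 kJ
ΔH = Σ(broken) − Σ(formed) = 5242 − 5030 = +212 kJ

ΔH ≈ +212 kJ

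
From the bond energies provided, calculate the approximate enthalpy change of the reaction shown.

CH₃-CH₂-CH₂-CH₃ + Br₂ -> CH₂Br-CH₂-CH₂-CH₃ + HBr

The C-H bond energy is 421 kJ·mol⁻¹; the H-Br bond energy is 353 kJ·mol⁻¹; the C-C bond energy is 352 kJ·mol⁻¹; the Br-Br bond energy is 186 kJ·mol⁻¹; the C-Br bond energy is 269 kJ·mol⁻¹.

ΔH ≈ −15 kJ

Bonds broken (reactants):
  Br-Br: 1 × 186 = 186
  C-C: 3 × 352 = 1056
  C-H: 10 × 421 = 4210
  Σ(broken) = 5452 kJ
Bonds formed (products):
  C-Br: 1 × 269 = 269
  C-C: 3 × 352 = 1056
  C-H: 9 × 421 = 3789
  H-Br: 1 × 353 = 353
  Σ(formed) = 5467 kJ
ΔH = Σ(broken) − Σ(formed) = 5452 − 5467 = −15 kJ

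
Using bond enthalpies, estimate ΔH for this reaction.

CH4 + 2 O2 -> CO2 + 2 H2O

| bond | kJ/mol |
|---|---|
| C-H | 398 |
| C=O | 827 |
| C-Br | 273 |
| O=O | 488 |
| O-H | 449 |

ΔH ≈ −882 kJ

Bonds broken (reactants):
  C-H: 4 × 398 = 1592
  O=O: 2 × 488 = 976
  Σ(broken) = 2568 kJ
Bonds formed (products):
  C=O: 2 × 827 = 1654
  O-H: 4 × 449 = 1796
  Σ(formed) = 3450 kJ
ΔH = Σ(broken) − Σ(formed) = 2568 − 3450 = −882 kJ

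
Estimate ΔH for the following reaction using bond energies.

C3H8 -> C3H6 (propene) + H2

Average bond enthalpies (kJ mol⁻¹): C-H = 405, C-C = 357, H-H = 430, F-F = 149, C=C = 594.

ΔH ≈ +143 kJ

Bonds broken (reactants):
  C-C: 2 × 357 = 714
  C-H: 8 × 405 = 3240
  Σ(broken) = 3954 kJ
Bonds formed (products):
  C-C: 1 × 357 = 357
  C-H: 6 × 405 = 2430
  C=C: 1 × 594 = 594
  H-H: 1 × 430 = 430
  Σ(formed) = 3811 kJ
ΔH = Σ(broken) − Σ(formed) = 3954 − 3811 = +143 kJ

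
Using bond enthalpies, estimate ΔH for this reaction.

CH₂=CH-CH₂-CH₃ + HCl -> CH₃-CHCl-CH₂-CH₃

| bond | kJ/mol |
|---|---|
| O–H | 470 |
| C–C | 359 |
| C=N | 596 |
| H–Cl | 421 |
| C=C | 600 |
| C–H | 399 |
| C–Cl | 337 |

Bonds broken (reactants):
  C–C: 2 × 359 = 718
  C–H: 8 × 399 = 3192
  C=C: 1 × 600 = 600
  H–Cl: 1 × 421 = 421
  Σ(broken) = 4931 kJ
Bonds formed (products):
  C–C: 3 × 359 = 1077
  C–Cl: 1 × 337 = 337
  C–H: 9 × 399 = 3591
  Σ(formed) = 5005 kJ
ΔH = Σ(broken) − Σ(formed) = 4931 − 5005 = −74 kJ

ΔH ≈ −74 kJ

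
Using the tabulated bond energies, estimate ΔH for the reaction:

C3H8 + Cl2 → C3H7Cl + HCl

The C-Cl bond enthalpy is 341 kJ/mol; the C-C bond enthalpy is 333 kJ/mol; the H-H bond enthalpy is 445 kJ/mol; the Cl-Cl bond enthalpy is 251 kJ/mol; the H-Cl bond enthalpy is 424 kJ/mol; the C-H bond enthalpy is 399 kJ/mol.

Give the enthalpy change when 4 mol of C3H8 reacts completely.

ΔH = −460 kJ

Bonds broken (reactants):
  C-C: 2 × 333 = 666
  C-H: 8 × 399 = 3192
  Cl-Cl: 1 × 251 = 251
  Σ(broken) = 4109 kJ
Bonds formed (products):
  C-C: 2 × 333 = 666
  C-Cl: 1 × 341 = 341
  C-H: 7 × 399 = 2793
  H-Cl: 1 × 424 = 424
  Σ(formed) = 4224 kJ
ΔH = Σ(broken) − Σ(formed) = 4109 − 4224 = −115 kJ
For 4× the reaction as written: 4 × (−115) = −460 kJ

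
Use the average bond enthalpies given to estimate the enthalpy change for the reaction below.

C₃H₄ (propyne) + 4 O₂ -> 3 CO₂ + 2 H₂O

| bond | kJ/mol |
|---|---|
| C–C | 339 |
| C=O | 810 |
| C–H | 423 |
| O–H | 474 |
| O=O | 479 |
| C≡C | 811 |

Bonds broken (reactants):
  C≡C: 1 × 811 = 811
  C–C: 1 × 339 = 339
  C–H: 4 × 423 = 1692
  O=O: 4 × 479 = 1916
  Σ(broken) = 4758 kJ
Bonds formed (products):
  C=O: 6 × 810 = 4860
  O–H: 4 × 474 = 1896
  Σ(formed) = 6756 kJ
ΔH = Σ(broken) − Σ(formed) = 4758 − 6756 = −1998 kJ

ΔH ≈ −1998 kJ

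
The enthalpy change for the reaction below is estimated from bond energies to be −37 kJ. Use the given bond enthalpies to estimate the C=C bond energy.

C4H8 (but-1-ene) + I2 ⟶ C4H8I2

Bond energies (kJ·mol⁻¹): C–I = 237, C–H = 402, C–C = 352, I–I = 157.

Let D be the C=C bond energy.
Σ(broken) = 2×352 + 8×402 + 1×D + 1×157 = 4077 + D
Σ(formed) = 3×352 + 8×402 + 2×237 = 4746
ΔH = Σ(broken) − Σ(formed) = (4077 + D) − (4746) = −669 + D
Setting this equal to −37 kJ gives D = 632 kJ/mol.

D(C=C) ≈ 632 kJ/mol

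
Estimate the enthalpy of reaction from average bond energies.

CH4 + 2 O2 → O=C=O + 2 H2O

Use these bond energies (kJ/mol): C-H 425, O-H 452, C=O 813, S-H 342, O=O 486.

ΔH ≈ −762 kJ

Bonds broken (reactants):
  C-H: 4 × 425 = 1700
  O=O: 2 × 486 = 972
  Σ(broken) = 2672 kJ
Bonds formed (products):
  C=O: 2 × 813 = 1626
  O-H: 4 × 452 = 1808
  Σ(formed) = 3434 kJ
ΔH = Σ(broken) − Σ(formed) = 2672 − 3434 = −762 kJ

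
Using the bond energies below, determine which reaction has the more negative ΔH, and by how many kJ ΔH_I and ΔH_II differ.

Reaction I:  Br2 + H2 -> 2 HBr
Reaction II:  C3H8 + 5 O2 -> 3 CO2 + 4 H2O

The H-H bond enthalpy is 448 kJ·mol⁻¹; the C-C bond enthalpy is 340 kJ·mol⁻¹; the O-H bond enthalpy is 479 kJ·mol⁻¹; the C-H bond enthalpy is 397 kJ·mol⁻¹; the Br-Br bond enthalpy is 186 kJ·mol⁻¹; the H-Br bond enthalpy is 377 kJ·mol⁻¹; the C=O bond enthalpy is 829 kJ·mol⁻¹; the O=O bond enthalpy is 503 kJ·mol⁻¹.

Reaction I:
  Bonds broken (reactants):
    Br-Br: 1 × 186 = 186
    H-H: 1 × 448 = 448
    Σ(broken) = 634 kJ
  Bonds formed (products):
    H-Br: 2 × 377 = 754
    Σ(formed) = 754 kJ
  ΔH_I = 634 − 754 = −120 kJ
Reaction II:
  Bonds broken (reactants):
    C-C: 2 × 340 = 680
    C-H: 8 × 397 = 3176
    O=O: 5 × 503 = 2515
    Σ(broken) = 6371 kJ
  Bonds formed (products):
    C=O: 6 × 829 = 4974
    O-H: 8 × 479 = 3832
    Σ(formed) = 8806 kJ
  ΔH_II = 6371 − 8806 = −2435 kJ
ΔH_I − ΔH_II = +2315 kJ, so reaction II has the more negative ΔH; |ΔH_I − ΔH_II| = 2315 kJ.

Reaction II, by 2315 kJ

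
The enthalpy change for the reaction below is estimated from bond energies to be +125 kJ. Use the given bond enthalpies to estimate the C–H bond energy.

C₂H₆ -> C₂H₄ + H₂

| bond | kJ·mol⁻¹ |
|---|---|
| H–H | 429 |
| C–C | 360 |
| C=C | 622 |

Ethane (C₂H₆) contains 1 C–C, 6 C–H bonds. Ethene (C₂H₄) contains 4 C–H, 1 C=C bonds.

Let D be the C–H bond energy.
Σ(broken) = 1×360 + 6×D = 360 + 6D
Σ(formed) = 4×D + 1×622 + 1×429 = 1051 + 4D
ΔH = Σ(broken) − Σ(formed) = (360 + 6D) − (1051 + 4D) = −691 + 2D
Setting this equal to +125 kJ gives 2D = 816, so D = 408 kJ/mol.

D(C–H) ≈ 408 kJ/mol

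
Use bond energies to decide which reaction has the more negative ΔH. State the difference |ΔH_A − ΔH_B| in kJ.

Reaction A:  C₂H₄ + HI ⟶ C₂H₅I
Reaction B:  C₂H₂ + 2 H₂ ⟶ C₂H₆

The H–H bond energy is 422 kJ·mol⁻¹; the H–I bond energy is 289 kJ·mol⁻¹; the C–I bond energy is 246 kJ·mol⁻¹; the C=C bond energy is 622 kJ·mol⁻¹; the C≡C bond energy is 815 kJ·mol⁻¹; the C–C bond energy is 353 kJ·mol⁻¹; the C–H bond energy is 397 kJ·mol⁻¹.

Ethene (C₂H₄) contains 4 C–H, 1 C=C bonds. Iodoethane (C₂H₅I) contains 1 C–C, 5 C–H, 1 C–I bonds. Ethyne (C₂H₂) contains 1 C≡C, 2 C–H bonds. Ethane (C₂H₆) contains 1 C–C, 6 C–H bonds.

Reaction A:
  Bonds broken (reactants):
    C–H: 4 × 397 = 1588
    C=C: 1 × 622 = 622
    H–I: 1 × 289 = 289
    Σ(broken) = 2499 kJ
  Bonds formed (products):
    C–C: 1 × 353 = 353
    C–H: 5 × 397 = 1985
    C–I: 1 × 246 = 246
    Σ(formed) = 2584 kJ
  ΔH_A = 2499 − 2584 = −85 kJ
Reaction B:
  Bonds broken (reactants):
    C≡C: 1 × 815 = 815
    C–H: 2 × 397 = 794
    H–H: 2 × 422 = 844
    Σ(broken) = 2453 kJ
  Bonds formed (products):
    C–C: 1 × 353 = 353
    C–H: 6 × 397 = 2382
    Σ(formed) = 2735 kJ
  ΔH_B = 2453 − 2735 = −282 kJ
ΔH_A − ΔH_B = +197 kJ, so reaction B has the more negative ΔH; |ΔH_A − ΔH_B| = 197 kJ.

Reaction B, by 197 kJ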